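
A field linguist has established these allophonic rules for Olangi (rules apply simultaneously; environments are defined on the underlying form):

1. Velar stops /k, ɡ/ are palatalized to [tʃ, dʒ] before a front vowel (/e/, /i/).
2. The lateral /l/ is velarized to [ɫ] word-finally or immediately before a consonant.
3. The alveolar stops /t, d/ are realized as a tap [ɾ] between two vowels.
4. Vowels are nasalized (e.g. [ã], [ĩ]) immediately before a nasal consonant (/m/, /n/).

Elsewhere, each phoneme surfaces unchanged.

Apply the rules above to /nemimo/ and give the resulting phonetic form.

[nẽmĩmo]

/n/ (word-initial) is unaffected → [n].
/e/ — between /n/ and /m/, before a nasal consonant — surfaces as [ẽ] (rule 4).
/m/ (between /e/ and /i/): no rule targets it → [m].
Rule 4 applies to /i/ (between /m/ and /m/: before a nasal consonant) → [ĩ].
/m/ (between /i/ and /o/) is unaffected → [m].
/o/ — word-final; rule 4 does not apply here → [o].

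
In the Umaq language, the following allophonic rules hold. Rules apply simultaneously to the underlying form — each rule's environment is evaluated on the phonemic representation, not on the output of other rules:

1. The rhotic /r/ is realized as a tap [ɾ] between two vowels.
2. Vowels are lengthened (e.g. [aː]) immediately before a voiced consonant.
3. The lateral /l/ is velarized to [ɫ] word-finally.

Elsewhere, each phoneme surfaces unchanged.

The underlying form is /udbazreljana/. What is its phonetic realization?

[uːdbaːzreːljaːna]

Rule 2 applies to /u/ (word-initial: before a voiced consonant) → [uː].
/d/ — not in any rule's target class → [d].
/b/ — not in any rule's target class → [b].
/a/ meets the environment for rule 2 (before a voiced consonant) → [aː].
/z/ — not in any rule's target class → [z].
/r/ (between /z/ and /e/) fails the environment for rule 1, so it stays [r].
/e/ (between /r/ and /l/): before a voiced consonant, so rule 2 applies → [eː].
/l/ — between /e/ and /j/; rule 3 does not apply here → [l].
/j/ stays [j].
Rule 2 applies to /a/ (between /j/ and /n/: before a voiced consonant) → [aː].
/n/ (between /a/ and /a/): no rule targets it → [n].
/a/ — word-final; rule 2 does not apply here → [a].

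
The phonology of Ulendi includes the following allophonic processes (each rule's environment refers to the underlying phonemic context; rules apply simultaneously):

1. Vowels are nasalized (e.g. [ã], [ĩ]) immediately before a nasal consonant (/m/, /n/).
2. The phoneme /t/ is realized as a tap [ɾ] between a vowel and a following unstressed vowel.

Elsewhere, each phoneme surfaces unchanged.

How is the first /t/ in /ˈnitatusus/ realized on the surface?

Rule 2 applies to /t/ (between /i/ and /a/: between a vowel and a following unstressed vowel) → [ɾ].

[ɾ]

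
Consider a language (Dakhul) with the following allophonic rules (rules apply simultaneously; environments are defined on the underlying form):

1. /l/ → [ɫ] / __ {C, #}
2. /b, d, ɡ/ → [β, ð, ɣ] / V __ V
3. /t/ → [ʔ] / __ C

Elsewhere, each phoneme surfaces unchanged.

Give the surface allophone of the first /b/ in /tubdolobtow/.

[b]

/b/ (between /u/ and /d/) fails the environment for rule 2, so it stays [b].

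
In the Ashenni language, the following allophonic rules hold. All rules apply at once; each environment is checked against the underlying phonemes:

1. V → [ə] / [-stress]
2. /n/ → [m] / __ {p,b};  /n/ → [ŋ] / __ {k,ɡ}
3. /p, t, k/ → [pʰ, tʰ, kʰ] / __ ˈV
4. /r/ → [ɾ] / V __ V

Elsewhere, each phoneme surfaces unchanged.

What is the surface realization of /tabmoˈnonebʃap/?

[təbməˈnonəbʃəp]

/t/ (word-initial): rule 3 targets it, but not immediately before a stressed vowel → unchanged [t].
Rule 1 applies to /a/ (between /t/ and /b/: in an unstressed syllable) → [ə].
/o/ meets the environment for rule 1 (in an unstressed syllable) → [ə].
/n/ — between /o/ and /o/; rule 2 does not apply here → [n].
/o/ (between /n/ and /n/): rule 1 targets it, but not in an unstressed syllable → unchanged [o].
/n/ (between /o/ and /e/) fails the environment for rule 2, so it stays [n].
/e/ (between /n/ and /b/) occurs in an unstressed syllable → [ə] by rule 1.
/a/ meets the environment for rule 1 (in an unstressed syllable) → [ə].
/p/ — word-final; rule 3 does not apply here → [p].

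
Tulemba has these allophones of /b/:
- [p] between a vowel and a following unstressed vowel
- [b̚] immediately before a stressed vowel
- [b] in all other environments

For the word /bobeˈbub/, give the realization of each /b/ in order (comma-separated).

Occurrence 1 (position 1): no conditioning environment matches → elsewhere allophone [b].
Occurrence 2 (position 3): between a vowel and a following unstressed vowel → [p].
Occurrence 3 (position 5): immediately before a stressed vowel → [b̚].
Occurrence 4 (position 7): no conditioning environment matches → elsewhere allophone [b].

[b], [p], [b̚], [b]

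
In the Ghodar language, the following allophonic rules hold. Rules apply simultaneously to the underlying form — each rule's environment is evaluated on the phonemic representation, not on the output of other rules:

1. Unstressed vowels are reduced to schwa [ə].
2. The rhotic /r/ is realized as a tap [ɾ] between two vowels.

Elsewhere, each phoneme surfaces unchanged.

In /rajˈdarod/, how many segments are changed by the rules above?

Segments that undergo a rule: /a/ → [ə] (rule 1); /r/ → [ɾ] (rule 2); /o/ → [ə] (rule 1).
All other segments surface unchanged.

3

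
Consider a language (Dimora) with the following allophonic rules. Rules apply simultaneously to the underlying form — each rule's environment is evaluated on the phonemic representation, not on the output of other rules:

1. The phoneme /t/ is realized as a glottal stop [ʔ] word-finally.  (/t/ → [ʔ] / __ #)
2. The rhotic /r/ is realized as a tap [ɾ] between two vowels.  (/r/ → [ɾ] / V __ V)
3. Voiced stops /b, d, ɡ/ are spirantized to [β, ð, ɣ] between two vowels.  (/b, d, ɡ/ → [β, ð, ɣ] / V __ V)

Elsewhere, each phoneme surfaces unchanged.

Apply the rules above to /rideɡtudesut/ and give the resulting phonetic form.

/r/ (word-initial): rule 2 targets it, but not between two vowels → unchanged [r].
/i/ stays [i].
/d/ (between /i/ and /e/): between two vowels, so rule 3 applies → [ð].
/e/ (between /d/ and /ɡ/): no rule targets it → [e].
/ɡ/ — between /e/ and /t/; rule 3 does not apply here → [ɡ].
/t/ (between /ɡ/ and /u/): rule 1 targets it, but not word-finally → unchanged [t].
/u/ (between /t/ and /d/) is unaffected → [u].
/d/ (between /u/ and /e/) occurs between two vowels → [ð] by rule 3.
/e/ stays [e].
/s/ (between /e/ and /u/): no rule targets it → [s].
/u/ — not in any rule's target class → [u].
/t/ (word-final) occurs word-finally → [ʔ] by rule 1.

[riðeɡtuðesuʔ]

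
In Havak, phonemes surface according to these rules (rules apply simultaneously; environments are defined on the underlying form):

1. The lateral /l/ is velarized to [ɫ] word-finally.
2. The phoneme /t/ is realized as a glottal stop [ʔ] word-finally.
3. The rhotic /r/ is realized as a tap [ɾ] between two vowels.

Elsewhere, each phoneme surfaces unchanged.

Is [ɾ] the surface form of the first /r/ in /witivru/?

/r/ (between /v/ and /u/) fails the environment for rule 3, so it stays [r].
The actual realization is [r], not [ɾ].

No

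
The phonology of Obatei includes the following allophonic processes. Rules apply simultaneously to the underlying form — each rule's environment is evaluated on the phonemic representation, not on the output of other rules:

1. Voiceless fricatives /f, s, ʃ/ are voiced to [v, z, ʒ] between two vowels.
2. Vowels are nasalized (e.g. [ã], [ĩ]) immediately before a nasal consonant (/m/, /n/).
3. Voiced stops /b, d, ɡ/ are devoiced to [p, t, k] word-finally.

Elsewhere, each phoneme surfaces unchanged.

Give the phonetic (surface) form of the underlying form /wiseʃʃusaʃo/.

[wizeʃʃuzaʒo]

/i/ (between /w/ and /s/) fails the environment for rule 2, so it stays [i].
/s/ meets the environment for rule 1 (between two vowels) → [z].
/e/ (between /s/ and /ʃ/) is in the target of rule 2 but the environment (before a nasal consonant) is not met → [e].
/ʃ/ — between /e/ and /ʃ/; rule 1 does not apply here → [ʃ].
/ʃ/ (between /ʃ/ and /u/) is in the target of rule 1 but the environment (between two vowels) is not met → [ʃ].
/u/ — between /ʃ/ and /s/; rule 2 does not apply here → [u].
/s/ — between /u/ and /a/, between two vowels — surfaces as [z] (rule 1).
/a/ (between /s/ and /ʃ/) fails the environment for rule 2, so it stays [a].
/ʃ/ (between /a/ and /o/) occurs between two vowels → [ʒ] by rule 1.
/o/ (word-final) fails the environment for rule 2, so it stays [o].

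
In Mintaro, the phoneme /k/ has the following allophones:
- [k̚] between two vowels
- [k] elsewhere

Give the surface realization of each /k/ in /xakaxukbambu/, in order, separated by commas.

Occurrence 1 (position 3): between two vowels → [k̚].
Occurrence 2 (position 7): no conditioning environment matches → elsewhere allophone [k].

[k̚], [k]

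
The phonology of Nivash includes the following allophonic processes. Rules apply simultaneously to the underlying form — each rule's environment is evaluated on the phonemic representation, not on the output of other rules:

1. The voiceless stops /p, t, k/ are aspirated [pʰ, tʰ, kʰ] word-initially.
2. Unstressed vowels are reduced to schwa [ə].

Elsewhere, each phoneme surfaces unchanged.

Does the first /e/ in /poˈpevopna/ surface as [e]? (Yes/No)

/e/ (between /p/ and /v/) is in the target of rule 2 but the environment (in an unstressed syllable) is not met → [e].
The actual realization is [e], which matches [e].

Yes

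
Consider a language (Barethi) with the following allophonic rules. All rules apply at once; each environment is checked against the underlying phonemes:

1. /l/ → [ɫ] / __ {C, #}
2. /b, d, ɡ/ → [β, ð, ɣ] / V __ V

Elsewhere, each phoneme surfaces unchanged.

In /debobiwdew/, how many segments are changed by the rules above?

Segments that undergo a rule: /b/ → [β] (rule 2); /b/ → [β] (rule 2).
All other segments surface unchanged.

2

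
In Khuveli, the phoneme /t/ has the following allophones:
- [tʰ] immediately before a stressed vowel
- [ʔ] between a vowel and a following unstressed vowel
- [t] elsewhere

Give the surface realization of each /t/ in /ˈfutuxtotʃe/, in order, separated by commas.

[ʔ], [t], [t]

Occurrence 1 (position 3): between a vowel and a following unstressed vowel → [ʔ].
Occurrence 2 (position 6): no conditioning environment matches → elsewhere allophone [t].
Occurrence 3 (position 8): no conditioning environment matches → elsewhere allophone [t].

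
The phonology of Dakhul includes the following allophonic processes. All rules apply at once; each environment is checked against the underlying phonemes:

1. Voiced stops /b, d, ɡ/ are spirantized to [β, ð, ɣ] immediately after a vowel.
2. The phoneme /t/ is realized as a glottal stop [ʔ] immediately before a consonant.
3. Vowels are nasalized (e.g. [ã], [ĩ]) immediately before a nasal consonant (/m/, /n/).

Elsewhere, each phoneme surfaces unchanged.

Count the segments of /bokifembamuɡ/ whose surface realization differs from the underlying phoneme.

3

Segments that undergo a rule: /e/ → [ẽ] (rule 3); /a/ → [ã] (rule 3); /ɡ/ → [ɣ] (rule 1).
All other segments surface unchanged.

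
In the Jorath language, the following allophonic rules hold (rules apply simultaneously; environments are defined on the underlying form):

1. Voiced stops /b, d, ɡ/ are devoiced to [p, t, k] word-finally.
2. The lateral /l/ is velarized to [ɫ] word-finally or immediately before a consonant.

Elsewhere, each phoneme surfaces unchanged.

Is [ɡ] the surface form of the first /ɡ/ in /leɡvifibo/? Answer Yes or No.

/ɡ/ (between /e/ and /v/): rule 1 targets it, but not word-finally → unchanged [ɡ].
The actual realization is [ɡ], which matches [ɡ].

Yes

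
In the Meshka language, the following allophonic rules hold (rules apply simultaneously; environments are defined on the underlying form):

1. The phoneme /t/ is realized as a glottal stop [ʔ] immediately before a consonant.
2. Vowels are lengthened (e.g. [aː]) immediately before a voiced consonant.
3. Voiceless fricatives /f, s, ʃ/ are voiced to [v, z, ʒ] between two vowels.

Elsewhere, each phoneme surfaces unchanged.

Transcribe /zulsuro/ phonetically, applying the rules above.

/z/ — not in any rule's target class → [z].
/u/ (between /z/ and /l/) occurs before a voiced consonant → [uː] by rule 2.
/l/ (between /u/ and /s/) is unaffected → [l].
/s/ (between /l/ and /u/) fails the environment for rule 3, so it stays [s].
/u/ meets the environment for rule 2 (before a voiced consonant) → [uː].
/r/ (between /u/ and /o/) is unaffected → [r].
/o/ (word-final) is in the target of rule 2 but the environment (before a voiced consonant) is not met → [o].

[zuːlsuːro]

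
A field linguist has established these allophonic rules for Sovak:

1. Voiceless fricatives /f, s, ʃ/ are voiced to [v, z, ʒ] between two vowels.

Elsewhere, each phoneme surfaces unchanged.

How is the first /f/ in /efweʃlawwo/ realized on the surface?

/f/ (between /e/ and /w/) is in the target of rule 1 but the environment (between two vowels) is not met → [f].

[f]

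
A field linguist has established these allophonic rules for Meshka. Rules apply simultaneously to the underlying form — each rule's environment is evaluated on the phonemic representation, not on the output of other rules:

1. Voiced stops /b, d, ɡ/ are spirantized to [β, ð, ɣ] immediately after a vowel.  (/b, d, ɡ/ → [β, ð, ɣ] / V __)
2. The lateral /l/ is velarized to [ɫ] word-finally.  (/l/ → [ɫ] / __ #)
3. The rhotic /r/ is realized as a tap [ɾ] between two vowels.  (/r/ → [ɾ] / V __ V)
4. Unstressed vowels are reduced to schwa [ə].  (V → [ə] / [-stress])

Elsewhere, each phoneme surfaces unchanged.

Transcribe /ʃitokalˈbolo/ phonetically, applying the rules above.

[ʃətəkəlˈbolə]

/ʃ/ — not in any rule's target class → [ʃ].
/i/ — between /ʃ/ and /t/, in an unstressed syllable — surfaces as [ə] (rule 4).
/t/ stays [t].
/o/ (between /t/ and /k/): in an unstressed syllable, so rule 4 applies → [ə].
/k/ stays [k].
/a/ (between /k/ and /l/): in an unstressed syllable, so rule 4 applies → [ə].
/l/ — between /a/ and /b/; rule 2 does not apply here → [l].
/b/ (between /l/ and /o/): rule 1 targets it, but not immediately after a vowel → unchanged [b].
/o/ (between /b/ and /l/) fails the environment for rule 4, so it stays [o].
/l/ (between /o/ and /o/) fails the environment for rule 2, so it stays [l].
/o/ (word-final): in an unstressed syllable, so rule 4 applies → [ə].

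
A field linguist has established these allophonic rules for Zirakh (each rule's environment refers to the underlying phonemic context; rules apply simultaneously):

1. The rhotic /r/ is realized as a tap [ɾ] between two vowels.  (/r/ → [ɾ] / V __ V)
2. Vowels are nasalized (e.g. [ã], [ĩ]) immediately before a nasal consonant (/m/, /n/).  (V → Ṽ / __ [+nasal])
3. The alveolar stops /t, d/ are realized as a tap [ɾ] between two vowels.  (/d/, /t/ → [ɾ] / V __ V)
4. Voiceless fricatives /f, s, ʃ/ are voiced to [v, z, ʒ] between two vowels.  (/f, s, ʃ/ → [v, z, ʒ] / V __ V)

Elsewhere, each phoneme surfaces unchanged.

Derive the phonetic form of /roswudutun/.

/r/ (word-initial) fails the environment for rule 1, so it stays [r].
/o/ (between /r/ and /s/): rule 2 targets it, but not before a nasal consonant → unchanged [o].
/s/ (between /o/ and /w/) fails the environment for rule 4, so it stays [s].
/w/ (between /s/ and /u/) is unaffected → [w].
/u/ — between /w/ and /d/; rule 2 does not apply here → [u].
/d/ — between /u/ and /u/, between two vowels — surfaces as [ɾ] (rule 3).
/u/ (between /d/ and /t/): rule 2 targets it, but not before a nasal consonant → unchanged [u].
/t/ (between /u/ and /u/): between two vowels, so rule 3 applies → [ɾ].
Rule 2 applies to /u/ (between /t/ and /n/: before a nasal consonant) → [ũ].
/n/ (word-final) is unaffected → [n].

[roswuɾuɾũn]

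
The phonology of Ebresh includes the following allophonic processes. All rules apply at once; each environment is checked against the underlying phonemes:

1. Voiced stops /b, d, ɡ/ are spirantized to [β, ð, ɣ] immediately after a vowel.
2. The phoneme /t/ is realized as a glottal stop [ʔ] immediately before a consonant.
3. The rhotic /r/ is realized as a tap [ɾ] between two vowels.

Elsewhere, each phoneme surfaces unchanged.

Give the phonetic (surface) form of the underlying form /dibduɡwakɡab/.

[diβduɣwakɡaβ]

/d/ — word-initial; rule 1 does not apply here → [d].
/b/ (between /i/ and /d/) occurs immediately after a vowel → [β] by rule 1.
/d/ (between /b/ and /u/): rule 1 targets it, but not immediately after a vowel → unchanged [d].
/ɡ/ (between /u/ and /w/) occurs immediately after a vowel → [ɣ] by rule 1.
/ɡ/ (between /k/ and /a/): rule 1 targets it, but not immediately after a vowel → unchanged [ɡ].
/b/ (word-final) occurs immediately after a vowel → [β] by rule 1.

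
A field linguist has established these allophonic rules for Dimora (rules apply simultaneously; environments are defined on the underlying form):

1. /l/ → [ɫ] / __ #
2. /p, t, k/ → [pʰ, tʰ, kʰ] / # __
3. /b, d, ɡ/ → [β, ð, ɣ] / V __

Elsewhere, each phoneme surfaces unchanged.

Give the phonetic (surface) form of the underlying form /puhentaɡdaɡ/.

/p/ (word-initial) occurs word-initially → [pʰ] by rule 2.
/u/ (between /p/ and /h/): no rule targets it → [u].
/h/ (between /u/ and /e/): no rule targets it → [h].
/e/ — not in any rule's target class → [e].
/n/ (between /e/ and /t/) is unaffected → [n].
/t/ (between /n/ and /a/) fails the environment for rule 2, so it stays [t].
/a/ (between /t/ and /ɡ/): no rule targets it → [a].
/ɡ/ (between /a/ and /d/): immediately after a vowel, so rule 3 applies → [ɣ].
/d/ (between /ɡ/ and /a/): rule 3 targets it, but not immediately after a vowel → unchanged [d].
/a/ stays [a].
/ɡ/ (word-final): immediately after a vowel, so rule 3 applies → [ɣ].

[pʰuhentaɣdaɣ]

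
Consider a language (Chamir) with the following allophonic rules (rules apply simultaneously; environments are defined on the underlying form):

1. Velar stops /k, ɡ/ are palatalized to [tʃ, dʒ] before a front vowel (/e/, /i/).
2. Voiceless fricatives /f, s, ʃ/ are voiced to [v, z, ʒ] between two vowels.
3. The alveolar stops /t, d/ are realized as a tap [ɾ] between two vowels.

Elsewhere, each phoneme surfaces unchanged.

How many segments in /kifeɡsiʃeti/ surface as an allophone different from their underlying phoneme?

4

Segments that undergo a rule: /k/ → [tʃ] (rule 1); /f/ → [v] (rule 2); /ʃ/ → [ʒ] (rule 2); /t/ → [ɾ] (rule 3).
All other segments surface unchanged.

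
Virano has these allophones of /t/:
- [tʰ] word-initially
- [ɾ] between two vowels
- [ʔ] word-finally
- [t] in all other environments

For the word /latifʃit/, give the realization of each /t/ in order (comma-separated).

[ɾ], [ʔ]

Occurrence 1 (position 3): between two vowels → [ɾ].
Occurrence 2 (position 8): word-finally → [ʔ].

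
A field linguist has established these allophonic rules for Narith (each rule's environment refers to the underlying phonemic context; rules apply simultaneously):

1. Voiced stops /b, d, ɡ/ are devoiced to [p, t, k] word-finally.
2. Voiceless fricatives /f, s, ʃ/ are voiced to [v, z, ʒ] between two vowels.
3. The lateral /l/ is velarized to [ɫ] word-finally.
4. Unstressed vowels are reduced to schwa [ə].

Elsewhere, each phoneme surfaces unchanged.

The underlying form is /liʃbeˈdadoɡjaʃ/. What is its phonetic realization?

/l/ (word-initial): rule 3 targets it, but not word-finally → unchanged [l].
/i/ meets the environment for rule 4 (in an unstressed syllable) → [ə].
/ʃ/ (between /i/ and /b/): rule 2 targets it, but not between two vowels → unchanged [ʃ].
/b/ — between /ʃ/ and /e/; rule 1 does not apply here → [b].
/e/ (between /b/ and /d/) occurs in an unstressed syllable → [ə] by rule 4.
/d/ (between /e/ and /a/): rule 1 targets it, but not word-finally → unchanged [d].
/a/ (between /d/ and /d/) fails the environment for rule 4, so it stays [a].
/d/ (between /a/ and /o/) is in the target of rule 1 but the environment (word-finally) is not met → [d].
/o/ (between /d/ and /ɡ/) occurs in an unstressed syllable → [ə] by rule 4.
/ɡ/ (between /o/ and /j/) is in the target of rule 1 but the environment (word-finally) is not met → [ɡ].
/j/ (between /ɡ/ and /a/) is unaffected → [j].
/a/ (between /j/ and /ʃ/) occurs in an unstressed syllable → [ə] by rule 4.
/ʃ/ — word-final; rule 2 does not apply here → [ʃ].

[ləʃbəˈdadəɡjəʃ]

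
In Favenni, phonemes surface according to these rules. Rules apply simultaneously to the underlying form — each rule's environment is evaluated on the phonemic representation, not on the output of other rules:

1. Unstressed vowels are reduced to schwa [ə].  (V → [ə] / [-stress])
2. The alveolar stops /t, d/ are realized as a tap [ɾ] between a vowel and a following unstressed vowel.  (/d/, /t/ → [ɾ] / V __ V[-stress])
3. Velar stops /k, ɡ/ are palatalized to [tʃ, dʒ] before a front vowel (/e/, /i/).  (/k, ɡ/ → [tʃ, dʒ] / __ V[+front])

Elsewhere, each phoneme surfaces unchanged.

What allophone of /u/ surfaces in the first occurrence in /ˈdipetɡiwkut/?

[ə]

/u/ (between /k/ and /t/) occurs in an unstressed syllable → [ə] by rule 1.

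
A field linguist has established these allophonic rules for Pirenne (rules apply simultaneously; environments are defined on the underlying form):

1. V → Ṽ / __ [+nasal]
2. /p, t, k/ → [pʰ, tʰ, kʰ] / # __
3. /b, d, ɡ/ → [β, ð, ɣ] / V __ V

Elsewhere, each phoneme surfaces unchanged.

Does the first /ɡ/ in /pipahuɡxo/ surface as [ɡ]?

Yes

/ɡ/ (between /u/ and /x/) is in the target of rule 3 but the environment (between two vowels) is not met → [ɡ].
The actual realization is [ɡ], which matches [ɡ].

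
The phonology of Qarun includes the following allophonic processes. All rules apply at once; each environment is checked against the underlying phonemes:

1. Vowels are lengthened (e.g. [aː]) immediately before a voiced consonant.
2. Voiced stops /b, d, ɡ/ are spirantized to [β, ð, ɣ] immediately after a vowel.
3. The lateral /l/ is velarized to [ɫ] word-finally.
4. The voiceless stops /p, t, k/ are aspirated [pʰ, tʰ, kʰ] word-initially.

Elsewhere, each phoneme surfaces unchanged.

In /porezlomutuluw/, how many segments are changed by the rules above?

Segments that undergo a rule: /p/ → [pʰ] (rule 4); /o/ → [oː] (rule 1); /e/ → [eː] (rule 1); /o/ → [oː] (rule 1); /u/ → [uː] (rule 1); /u/ → [uː] (rule 1).
All other segments surface unchanged.

6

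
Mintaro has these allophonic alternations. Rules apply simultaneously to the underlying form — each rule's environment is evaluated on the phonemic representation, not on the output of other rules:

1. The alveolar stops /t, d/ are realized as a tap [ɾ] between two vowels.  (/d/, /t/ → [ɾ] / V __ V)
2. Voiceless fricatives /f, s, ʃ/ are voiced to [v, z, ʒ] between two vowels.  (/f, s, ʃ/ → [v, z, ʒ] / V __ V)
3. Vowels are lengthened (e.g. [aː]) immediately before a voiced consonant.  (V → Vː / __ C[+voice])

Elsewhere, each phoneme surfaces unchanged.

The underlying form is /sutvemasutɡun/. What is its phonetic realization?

/s/ — word-initial; rule 2 does not apply here → [s].
/u/ — between /s/ and /t/; rule 3 does not apply here → [u].
/t/ — between /u/ and /v/; rule 1 does not apply here → [t].
/v/ stays [v].
Rule 3 applies to /e/ (between /v/ and /m/: before a voiced consonant) → [eː].
/m/ (between /e/ and /a/): no rule targets it → [m].
/a/ — between /m/ and /s/; rule 3 does not apply here → [a].
/s/ (between /a/ and /u/) occurs between two vowels → [z] by rule 2.
/u/ — between /s/ and /t/; rule 3 does not apply here → [u].
/t/ (between /u/ and /ɡ/): rule 1 targets it, but not between two vowels → unchanged [t].
/ɡ/ (between /t/ and /u/): no rule targets it → [ɡ].
/u/ meets the environment for rule 3 (before a voiced consonant) → [uː].
/n/ stays [n].

[sutveːmazutɡuːn]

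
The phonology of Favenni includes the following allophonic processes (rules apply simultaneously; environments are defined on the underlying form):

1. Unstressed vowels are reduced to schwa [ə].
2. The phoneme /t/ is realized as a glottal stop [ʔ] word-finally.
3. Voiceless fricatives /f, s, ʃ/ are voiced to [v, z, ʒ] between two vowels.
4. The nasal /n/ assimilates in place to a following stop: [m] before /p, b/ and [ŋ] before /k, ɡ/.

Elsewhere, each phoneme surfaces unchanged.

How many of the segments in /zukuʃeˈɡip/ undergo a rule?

Segments that undergo a rule: /u/ → [ə] (rule 1); /u/ → [ə] (rule 1); /ʃ/ → [ʒ] (rule 3); /e/ → [ə] (rule 1).
All other segments surface unchanged.

4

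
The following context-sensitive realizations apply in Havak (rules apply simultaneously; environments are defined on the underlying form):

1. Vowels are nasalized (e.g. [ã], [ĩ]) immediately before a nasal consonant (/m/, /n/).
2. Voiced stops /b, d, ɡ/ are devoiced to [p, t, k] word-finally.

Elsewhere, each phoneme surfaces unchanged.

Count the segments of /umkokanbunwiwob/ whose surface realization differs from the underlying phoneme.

Segments that undergo a rule: /u/ → [ũ] (rule 1); /a/ → [ã] (rule 1); /u/ → [ũ] (rule 1); /b/ → [p] (rule 2).
All other segments surface unchanged.

4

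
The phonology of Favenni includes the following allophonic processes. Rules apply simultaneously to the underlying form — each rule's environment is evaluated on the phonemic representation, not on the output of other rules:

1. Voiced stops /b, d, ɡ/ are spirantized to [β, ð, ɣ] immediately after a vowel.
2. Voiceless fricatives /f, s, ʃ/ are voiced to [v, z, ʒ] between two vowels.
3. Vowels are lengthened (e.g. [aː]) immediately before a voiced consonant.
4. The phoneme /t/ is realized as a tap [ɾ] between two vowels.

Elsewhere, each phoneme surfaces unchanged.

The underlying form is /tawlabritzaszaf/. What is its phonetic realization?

[taːwlaːβritzaszaf]

/t/ — word-initial; rule 4 does not apply here → [t].
/a/ meets the environment for rule 3 (before a voiced consonant) → [aː].
/a/ (between /l/ and /b/) occurs before a voiced consonant → [aː] by rule 3.
/b/ meets the environment for rule 1 (immediately after a vowel) → [β].
/i/ — between /r/ and /t/; rule 3 does not apply here → [i].
/t/ — between /i/ and /z/; rule 4 does not apply here → [t].
/a/ — between /z/ and /s/; rule 3 does not apply here → [a].
/s/ — between /a/ and /z/; rule 2 does not apply here → [s].
/a/ (between /z/ and /f/) is in the target of rule 3 but the environment (before a voiced consonant) is not met → [a].
/f/ — word-final; rule 2 does not apply here → [f].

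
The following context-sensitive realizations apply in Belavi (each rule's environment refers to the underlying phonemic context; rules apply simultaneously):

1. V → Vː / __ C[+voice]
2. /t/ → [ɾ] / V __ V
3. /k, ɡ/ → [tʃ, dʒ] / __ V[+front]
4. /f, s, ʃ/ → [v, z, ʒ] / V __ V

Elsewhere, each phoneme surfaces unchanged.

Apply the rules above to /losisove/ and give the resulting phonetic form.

/o/ (between /l/ and /s/) fails the environment for rule 1, so it stays [o].
/s/ (between /o/ and /i/) occurs between two vowels → [z] by rule 4.
/i/ — between /s/ and /s/; rule 1 does not apply here → [i].
/s/ meets the environment for rule 4 (between two vowels) → [z].
Rule 1 applies to /o/ (between /s/ and /v/: before a voiced consonant) → [oː].
/e/ — word-final; rule 1 does not apply here → [e].

[lozizoːve]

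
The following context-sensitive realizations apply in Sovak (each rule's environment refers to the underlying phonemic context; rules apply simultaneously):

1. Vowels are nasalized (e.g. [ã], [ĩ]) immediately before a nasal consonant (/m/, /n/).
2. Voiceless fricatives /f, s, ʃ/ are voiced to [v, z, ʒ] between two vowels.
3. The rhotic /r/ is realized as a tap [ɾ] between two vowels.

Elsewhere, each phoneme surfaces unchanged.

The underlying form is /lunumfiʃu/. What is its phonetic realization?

[lũnũmfiʒu]

/l/ (word-initial) is unaffected → [l].
/u/ (between /l/ and /n/) occurs before a nasal consonant → [ũ] by rule 1.
/n/ (between /u/ and /u/) is unaffected → [n].
/u/ (between /n/ and /m/) occurs before a nasal consonant → [ũ] by rule 1.
/m/ stays [m].
/f/ — between /m/ and /i/; rule 2 does not apply here → [f].
/i/ (between /f/ and /ʃ/) fails the environment for rule 1, so it stays [i].
/ʃ/ meets the environment for rule 2 (between two vowels) → [ʒ].
/u/ (word-final) is in the target of rule 1 but the environment (before a nasal consonant) is not met → [u].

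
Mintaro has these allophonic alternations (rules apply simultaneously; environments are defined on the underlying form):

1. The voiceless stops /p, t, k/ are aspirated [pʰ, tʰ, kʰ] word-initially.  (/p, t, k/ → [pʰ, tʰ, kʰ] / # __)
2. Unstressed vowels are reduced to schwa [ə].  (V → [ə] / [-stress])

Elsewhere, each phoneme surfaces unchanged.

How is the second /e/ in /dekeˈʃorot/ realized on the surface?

[ə]

Rule 2 applies to /e/ (between /k/ and /ʃ/: in an unstressed syllable) → [ə].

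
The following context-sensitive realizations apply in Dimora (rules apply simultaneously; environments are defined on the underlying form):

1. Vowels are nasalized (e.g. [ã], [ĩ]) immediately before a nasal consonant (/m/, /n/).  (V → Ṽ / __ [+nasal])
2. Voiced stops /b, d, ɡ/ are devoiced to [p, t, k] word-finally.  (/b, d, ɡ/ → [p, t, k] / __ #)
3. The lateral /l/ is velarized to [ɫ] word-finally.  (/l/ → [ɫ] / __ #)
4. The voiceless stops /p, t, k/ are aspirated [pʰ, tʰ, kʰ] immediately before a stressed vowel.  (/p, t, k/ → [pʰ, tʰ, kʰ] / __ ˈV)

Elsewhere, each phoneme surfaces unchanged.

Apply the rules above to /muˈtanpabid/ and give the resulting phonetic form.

[muˈtʰãnpabit]

/m/ (word-initial) is unaffected → [m].
/u/ (between /m/ and /t/) fails the environment for rule 1, so it stays [u].
/t/ — between /u/ and /a/, immediately before a stressed vowel — surfaces as [tʰ] (rule 4).
/a/ (between /t/ and /n/): before a nasal consonant, so rule 1 applies → [ã].
/n/ stays [n].
/p/ — between /n/ and /a/; rule 4 does not apply here → [p].
/a/ — between /p/ and /b/; rule 1 does not apply here → [a].
/b/ (between /a/ and /i/) is in the target of rule 2 but the environment (word-finally) is not met → [b].
/i/ (between /b/ and /d/) fails the environment for rule 1, so it stays [i].
/d/ — word-final, word-finally — surfaces as [t] (rule 2).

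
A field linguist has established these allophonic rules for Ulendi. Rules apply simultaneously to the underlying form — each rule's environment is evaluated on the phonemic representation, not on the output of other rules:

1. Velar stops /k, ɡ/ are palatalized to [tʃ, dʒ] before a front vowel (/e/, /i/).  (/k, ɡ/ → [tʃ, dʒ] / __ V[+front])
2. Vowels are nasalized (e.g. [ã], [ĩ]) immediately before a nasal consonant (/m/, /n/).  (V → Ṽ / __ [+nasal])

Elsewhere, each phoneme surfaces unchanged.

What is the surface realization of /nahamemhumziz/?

/a/ (between /n/ and /h/) fails the environment for rule 2, so it stays [a].
/a/ meets the environment for rule 2 (before a nasal consonant) → [ã].
/e/ (between /m/ and /m/): before a nasal consonant, so rule 2 applies → [ẽ].
/u/ (between /h/ and /m/) occurs before a nasal consonant → [ũ] by rule 2.
/i/ — between /z/ and /z/; rule 2 does not apply here → [i].

[nahãmẽmhũmziz]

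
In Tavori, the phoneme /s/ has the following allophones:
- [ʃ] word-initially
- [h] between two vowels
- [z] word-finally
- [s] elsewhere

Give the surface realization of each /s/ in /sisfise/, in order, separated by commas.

[ʃ], [s], [h]

Occurrence 1 (position 1): word-initially → [ʃ].
Occurrence 2 (position 3): no conditioning environment matches → elsewhere allophone [s].
Occurrence 3 (position 6): between two vowels → [h].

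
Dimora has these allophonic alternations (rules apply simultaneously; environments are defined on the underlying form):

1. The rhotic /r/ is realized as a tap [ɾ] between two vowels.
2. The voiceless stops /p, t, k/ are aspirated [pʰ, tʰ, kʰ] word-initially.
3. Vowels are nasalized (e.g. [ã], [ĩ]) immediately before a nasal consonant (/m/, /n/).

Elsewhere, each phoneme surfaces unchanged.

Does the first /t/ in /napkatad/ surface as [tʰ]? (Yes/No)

/t/ (between /a/ and /a/) fails the environment for rule 2, so it stays [t].
The actual realization is [t], not [tʰ].

No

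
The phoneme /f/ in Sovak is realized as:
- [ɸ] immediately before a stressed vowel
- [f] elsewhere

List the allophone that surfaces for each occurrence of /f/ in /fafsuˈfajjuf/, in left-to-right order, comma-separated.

Occurrence 1 (position 1): no conditioning environment matches → elsewhere allophone [f].
Occurrence 2 (position 3): no conditioning environment matches → elsewhere allophone [f].
Occurrence 3 (position 6): immediately before a stressed vowel → [ɸ].
Occurrence 4 (position 11): no conditioning environment matches → elsewhere allophone [f].

[f], [f], [ɸ], [f]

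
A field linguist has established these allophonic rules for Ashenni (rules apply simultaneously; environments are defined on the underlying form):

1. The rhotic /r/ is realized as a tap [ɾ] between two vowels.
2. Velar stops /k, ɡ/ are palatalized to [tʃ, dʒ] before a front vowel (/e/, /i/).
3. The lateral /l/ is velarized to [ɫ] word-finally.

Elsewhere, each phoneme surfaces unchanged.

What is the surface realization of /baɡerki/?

/b/ (word-initial): no rule targets it → [b].
/a/ — not in any rule's target class → [a].
/ɡ/ — between /a/ and /e/, before a front vowel — surfaces as [dʒ] (rule 2).
/e/ stays [e].
/r/ (between /e/ and /k/) is in the target of rule 1 but the environment (between two vowels) is not met → [r].
/k/ (between /r/ and /i/): before a front vowel, so rule 2 applies → [tʃ].
/i/ (word-final) is unaffected → [i].

[badʒertʃi]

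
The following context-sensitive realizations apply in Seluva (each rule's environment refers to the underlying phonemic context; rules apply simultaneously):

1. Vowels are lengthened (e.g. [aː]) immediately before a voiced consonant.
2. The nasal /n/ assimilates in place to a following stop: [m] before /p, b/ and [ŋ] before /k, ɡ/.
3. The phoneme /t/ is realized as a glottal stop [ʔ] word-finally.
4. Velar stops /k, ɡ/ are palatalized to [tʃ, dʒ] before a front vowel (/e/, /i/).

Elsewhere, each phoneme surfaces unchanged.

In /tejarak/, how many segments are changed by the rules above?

Segments that undergo a rule: /e/ → [eː] (rule 1); /a/ → [aː] (rule 1).
All other segments surface unchanged.

2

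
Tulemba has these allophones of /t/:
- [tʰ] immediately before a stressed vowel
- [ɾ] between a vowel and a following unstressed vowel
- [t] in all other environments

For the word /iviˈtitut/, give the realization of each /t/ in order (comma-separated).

Occurrence 1 (position 4): immediately before a stressed vowel → [tʰ].
Occurrence 2 (position 6): between a vowel and an unstressed vowel → [ɾ].
Occurrence 3 (position 8): no conditioning environment matches → elsewhere allophone [t].

[tʰ], [ɾ], [t]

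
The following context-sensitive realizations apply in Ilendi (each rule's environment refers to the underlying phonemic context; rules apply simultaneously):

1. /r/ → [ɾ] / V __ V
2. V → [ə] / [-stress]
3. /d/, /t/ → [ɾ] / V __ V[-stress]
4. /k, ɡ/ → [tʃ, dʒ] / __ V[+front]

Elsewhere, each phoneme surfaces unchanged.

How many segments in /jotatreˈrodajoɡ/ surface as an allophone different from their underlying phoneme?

Segments that undergo a rule: /o/ → [ə] (rule 2); /t/ → [ɾ] (rule 3); /a/ → [ə] (rule 2); /e/ → [ə] (rule 2); /r/ → [ɾ] (rule 1); /d/ → [ɾ] (rule 3); /a/ → [ə] (rule 2); /o/ → [ə] (rule 2).
All other segments surface unchanged.

8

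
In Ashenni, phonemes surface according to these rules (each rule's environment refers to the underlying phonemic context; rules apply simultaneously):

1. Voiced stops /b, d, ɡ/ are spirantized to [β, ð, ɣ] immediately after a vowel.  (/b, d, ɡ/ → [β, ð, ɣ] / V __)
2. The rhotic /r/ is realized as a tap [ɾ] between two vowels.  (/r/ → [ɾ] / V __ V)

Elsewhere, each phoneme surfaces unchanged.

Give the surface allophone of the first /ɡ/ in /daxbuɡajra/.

[ɣ]

/ɡ/ — between /u/ and /a/, immediately after a vowel — surfaces as [ɣ] (rule 1).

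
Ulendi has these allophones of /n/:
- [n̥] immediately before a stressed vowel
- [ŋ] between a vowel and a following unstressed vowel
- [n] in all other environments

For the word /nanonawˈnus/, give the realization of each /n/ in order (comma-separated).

[n], [ŋ], [ŋ], [n̥]

Occurrence 1 (position 1): no conditioning environment matches → elsewhere allophone [n].
Occurrence 2 (position 3): between a vowel and a following unstressed vowel → [ŋ].
Occurrence 3 (position 5): between a vowel and a following unstressed vowel → [ŋ].
Occurrence 4 (position 8): immediately before a stressed vowel → [n̥].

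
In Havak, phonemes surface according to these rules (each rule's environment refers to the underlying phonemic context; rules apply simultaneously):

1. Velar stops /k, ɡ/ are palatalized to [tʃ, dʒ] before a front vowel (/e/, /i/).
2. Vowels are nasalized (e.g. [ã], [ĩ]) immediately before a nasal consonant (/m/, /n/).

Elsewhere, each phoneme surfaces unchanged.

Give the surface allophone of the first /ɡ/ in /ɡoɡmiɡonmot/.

/ɡ/ (word-initial) is in the target of rule 1 but the environment (before a front vowel) is not met → [ɡ].

[ɡ]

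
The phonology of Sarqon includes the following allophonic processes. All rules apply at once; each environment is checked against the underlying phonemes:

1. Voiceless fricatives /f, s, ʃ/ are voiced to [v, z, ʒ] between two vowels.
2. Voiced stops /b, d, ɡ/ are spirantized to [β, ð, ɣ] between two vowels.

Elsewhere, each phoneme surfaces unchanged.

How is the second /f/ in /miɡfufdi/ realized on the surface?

/f/ (between /u/ and /d/): rule 1 targets it, but not between two vowels → unchanged [f].

[f]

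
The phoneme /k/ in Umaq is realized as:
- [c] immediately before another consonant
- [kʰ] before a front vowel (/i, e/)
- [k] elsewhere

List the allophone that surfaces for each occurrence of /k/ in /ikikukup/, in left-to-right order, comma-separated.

Occurrence 1 (position 2): before a front vowel (/i, e/) → [kʰ].
Occurrence 2 (position 4): no conditioning environment matches → elsewhere allophone [k].
Occurrence 3 (position 6): no conditioning environment matches → elsewhere allophone [k].

[kʰ], [k], [k]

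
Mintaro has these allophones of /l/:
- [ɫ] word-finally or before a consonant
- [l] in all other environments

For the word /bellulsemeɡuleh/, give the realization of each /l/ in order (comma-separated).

Occurrence 1 (position 3): word-finally or before a consonant → [ɫ].
Occurrence 2 (position 4): no conditioning environment matches → elsewhere allophone [l].
Occurrence 3 (position 6): word-finally or before a consonant → [ɫ].
Occurrence 4 (position 13): no conditioning environment matches → elsewhere allophone [l].

[ɫ], [l], [ɫ], [l]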